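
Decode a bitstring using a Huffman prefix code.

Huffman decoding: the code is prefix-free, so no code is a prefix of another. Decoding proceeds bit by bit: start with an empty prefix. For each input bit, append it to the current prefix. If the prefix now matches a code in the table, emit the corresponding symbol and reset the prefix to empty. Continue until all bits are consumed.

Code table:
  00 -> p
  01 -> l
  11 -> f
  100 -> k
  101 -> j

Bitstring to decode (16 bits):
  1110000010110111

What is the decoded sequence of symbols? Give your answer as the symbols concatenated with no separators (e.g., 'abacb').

Answer: fkplljf

Derivation:
Bit 0: prefix='1' (no match yet)
Bit 1: prefix='11' -> emit 'f', reset
Bit 2: prefix='1' (no match yet)
Bit 3: prefix='10' (no match yet)
Bit 4: prefix='100' -> emit 'k', reset
Bit 5: prefix='0' (no match yet)
Bit 6: prefix='00' -> emit 'p', reset
Bit 7: prefix='0' (no match yet)
Bit 8: prefix='01' -> emit 'l', reset
Bit 9: prefix='0' (no match yet)
Bit 10: prefix='01' -> emit 'l', reset
Bit 11: prefix='1' (no match yet)
Bit 12: prefix='10' (no match yet)
Bit 13: prefix='101' -> emit 'j', reset
Bit 14: prefix='1' (no match yet)
Bit 15: prefix='11' -> emit 'f', reset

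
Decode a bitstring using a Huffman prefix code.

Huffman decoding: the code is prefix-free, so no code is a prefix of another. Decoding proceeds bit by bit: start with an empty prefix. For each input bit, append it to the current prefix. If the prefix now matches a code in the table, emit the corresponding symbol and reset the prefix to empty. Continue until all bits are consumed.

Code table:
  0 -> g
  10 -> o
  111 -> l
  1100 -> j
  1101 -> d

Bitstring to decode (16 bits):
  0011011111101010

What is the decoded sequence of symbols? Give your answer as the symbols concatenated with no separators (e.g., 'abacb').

Bit 0: prefix='0' -> emit 'g', reset
Bit 1: prefix='0' -> emit 'g', reset
Bit 2: prefix='1' (no match yet)
Bit 3: prefix='11' (no match yet)
Bit 4: prefix='110' (no match yet)
Bit 5: prefix='1101' -> emit 'd', reset
Bit 6: prefix='1' (no match yet)
Bit 7: prefix='11' (no match yet)
Bit 8: prefix='111' -> emit 'l', reset
Bit 9: prefix='1' (no match yet)
Bit 10: prefix='11' (no match yet)
Bit 11: prefix='110' (no match yet)
Bit 12: prefix='1101' -> emit 'd', reset
Bit 13: prefix='0' -> emit 'g', reset
Bit 14: prefix='1' (no match yet)
Bit 15: prefix='10' -> emit 'o', reset

Answer: ggdldgo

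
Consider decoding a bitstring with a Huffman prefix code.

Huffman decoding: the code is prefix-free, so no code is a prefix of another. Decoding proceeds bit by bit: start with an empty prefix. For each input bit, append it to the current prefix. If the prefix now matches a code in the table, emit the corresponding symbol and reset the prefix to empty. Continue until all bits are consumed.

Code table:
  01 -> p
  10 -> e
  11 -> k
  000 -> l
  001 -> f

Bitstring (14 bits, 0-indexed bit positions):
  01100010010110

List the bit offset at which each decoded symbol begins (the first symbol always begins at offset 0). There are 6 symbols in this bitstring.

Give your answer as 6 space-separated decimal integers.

Bit 0: prefix='0' (no match yet)
Bit 1: prefix='01' -> emit 'p', reset
Bit 2: prefix='1' (no match yet)
Bit 3: prefix='10' -> emit 'e', reset
Bit 4: prefix='0' (no match yet)
Bit 5: prefix='00' (no match yet)
Bit 6: prefix='001' -> emit 'f', reset
Bit 7: prefix='0' (no match yet)
Bit 8: prefix='00' (no match yet)
Bit 9: prefix='001' -> emit 'f', reset
Bit 10: prefix='0' (no match yet)
Bit 11: prefix='01' -> emit 'p', reset
Bit 12: prefix='1' (no match yet)
Bit 13: prefix='10' -> emit 'e', reset

Answer: 0 2 4 7 10 12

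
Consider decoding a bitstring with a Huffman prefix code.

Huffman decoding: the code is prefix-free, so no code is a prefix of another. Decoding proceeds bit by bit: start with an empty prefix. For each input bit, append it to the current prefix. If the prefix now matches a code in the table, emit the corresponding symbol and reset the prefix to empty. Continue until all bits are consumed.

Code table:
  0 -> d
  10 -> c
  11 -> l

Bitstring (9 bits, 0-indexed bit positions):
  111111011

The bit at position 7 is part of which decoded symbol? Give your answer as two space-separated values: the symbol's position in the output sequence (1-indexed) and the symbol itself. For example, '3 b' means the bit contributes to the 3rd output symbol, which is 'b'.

Bit 0: prefix='1' (no match yet)
Bit 1: prefix='11' -> emit 'l', reset
Bit 2: prefix='1' (no match yet)
Bit 3: prefix='11' -> emit 'l', reset
Bit 4: prefix='1' (no match yet)
Bit 5: prefix='11' -> emit 'l', reset
Bit 6: prefix='0' -> emit 'd', reset
Bit 7: prefix='1' (no match yet)
Bit 8: prefix='11' -> emit 'l', reset

Answer: 5 l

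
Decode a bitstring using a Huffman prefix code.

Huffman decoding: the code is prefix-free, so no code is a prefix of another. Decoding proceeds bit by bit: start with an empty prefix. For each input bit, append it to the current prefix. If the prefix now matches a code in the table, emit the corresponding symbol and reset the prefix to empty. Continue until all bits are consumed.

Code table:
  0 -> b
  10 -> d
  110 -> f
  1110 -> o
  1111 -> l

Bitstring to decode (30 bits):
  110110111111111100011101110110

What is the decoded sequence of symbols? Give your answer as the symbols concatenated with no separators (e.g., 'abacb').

Answer: ffllfbboof

Derivation:
Bit 0: prefix='1' (no match yet)
Bit 1: prefix='11' (no match yet)
Bit 2: prefix='110' -> emit 'f', reset
Bit 3: prefix='1' (no match yet)
Bit 4: prefix='11' (no match yet)
Bit 5: prefix='110' -> emit 'f', reset
Bit 6: prefix='1' (no match yet)
Bit 7: prefix='11' (no match yet)
Bit 8: prefix='111' (no match yet)
Bit 9: prefix='1111' -> emit 'l', reset
Bit 10: prefix='1' (no match yet)
Bit 11: prefix='11' (no match yet)
Bit 12: prefix='111' (no match yet)
Bit 13: prefix='1111' -> emit 'l', reset
Bit 14: prefix='1' (no match yet)
Bit 15: prefix='11' (no match yet)
Bit 16: prefix='110' -> emit 'f', reset
Bit 17: prefix='0' -> emit 'b', reset
Bit 18: prefix='0' -> emit 'b', reset
Bit 19: prefix='1' (no match yet)
Bit 20: prefix='11' (no match yet)
Bit 21: prefix='111' (no match yet)
Bit 22: prefix='1110' -> emit 'o', reset
Bit 23: prefix='1' (no match yet)
Bit 24: prefix='11' (no match yet)
Bit 25: prefix='111' (no match yet)
Bit 26: prefix='1110' -> emit 'o', reset
Bit 27: prefix='1' (no match yet)
Bit 28: prefix='11' (no match yet)
Bit 29: prefix='110' -> emit 'f', reset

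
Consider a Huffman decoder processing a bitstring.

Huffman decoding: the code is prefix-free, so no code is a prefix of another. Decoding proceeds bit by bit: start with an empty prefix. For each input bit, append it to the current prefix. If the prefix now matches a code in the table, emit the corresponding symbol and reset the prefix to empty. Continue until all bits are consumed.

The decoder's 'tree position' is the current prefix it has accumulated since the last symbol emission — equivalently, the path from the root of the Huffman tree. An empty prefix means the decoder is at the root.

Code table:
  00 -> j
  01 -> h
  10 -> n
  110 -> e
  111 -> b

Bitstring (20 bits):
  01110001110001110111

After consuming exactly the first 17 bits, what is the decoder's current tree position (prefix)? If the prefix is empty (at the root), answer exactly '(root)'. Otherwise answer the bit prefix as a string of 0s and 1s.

Bit 0: prefix='0' (no match yet)
Bit 1: prefix='01' -> emit 'h', reset
Bit 2: prefix='1' (no match yet)
Bit 3: prefix='11' (no match yet)
Bit 4: prefix='110' -> emit 'e', reset
Bit 5: prefix='0' (no match yet)
Bit 6: prefix='00' -> emit 'j', reset
Bit 7: prefix='1' (no match yet)
Bit 8: prefix='11' (no match yet)
Bit 9: prefix='111' -> emit 'b', reset
Bit 10: prefix='0' (no match yet)
Bit 11: prefix='00' -> emit 'j', reset
Bit 12: prefix='0' (no match yet)
Bit 13: prefix='01' -> emit 'h', reset
Bit 14: prefix='1' (no match yet)
Bit 15: prefix='11' (no match yet)
Bit 16: prefix='110' -> emit 'e', reset

Answer: (root)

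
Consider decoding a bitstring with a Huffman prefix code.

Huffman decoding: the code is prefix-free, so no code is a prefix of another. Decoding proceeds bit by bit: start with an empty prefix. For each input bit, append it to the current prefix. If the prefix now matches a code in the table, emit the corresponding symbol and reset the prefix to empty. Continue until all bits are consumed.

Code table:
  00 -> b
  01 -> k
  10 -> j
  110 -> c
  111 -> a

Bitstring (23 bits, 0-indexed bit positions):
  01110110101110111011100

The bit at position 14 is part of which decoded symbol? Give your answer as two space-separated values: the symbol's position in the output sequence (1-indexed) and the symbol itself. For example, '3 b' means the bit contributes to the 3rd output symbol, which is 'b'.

Bit 0: prefix='0' (no match yet)
Bit 1: prefix='01' -> emit 'k', reset
Bit 2: prefix='1' (no match yet)
Bit 3: prefix='11' (no match yet)
Bit 4: prefix='110' -> emit 'c', reset
Bit 5: prefix='1' (no match yet)
Bit 6: prefix='11' (no match yet)
Bit 7: prefix='110' -> emit 'c', reset
Bit 8: prefix='1' (no match yet)
Bit 9: prefix='10' -> emit 'j', reset
Bit 10: prefix='1' (no match yet)
Bit 11: prefix='11' (no match yet)
Bit 12: prefix='111' -> emit 'a', reset
Bit 13: prefix='0' (no match yet)
Bit 14: prefix='01' -> emit 'k', reset
Bit 15: prefix='1' (no match yet)
Bit 16: prefix='11' (no match yet)
Bit 17: prefix='110' -> emit 'c', reset
Bit 18: prefix='1' (no match yet)

Answer: 6 k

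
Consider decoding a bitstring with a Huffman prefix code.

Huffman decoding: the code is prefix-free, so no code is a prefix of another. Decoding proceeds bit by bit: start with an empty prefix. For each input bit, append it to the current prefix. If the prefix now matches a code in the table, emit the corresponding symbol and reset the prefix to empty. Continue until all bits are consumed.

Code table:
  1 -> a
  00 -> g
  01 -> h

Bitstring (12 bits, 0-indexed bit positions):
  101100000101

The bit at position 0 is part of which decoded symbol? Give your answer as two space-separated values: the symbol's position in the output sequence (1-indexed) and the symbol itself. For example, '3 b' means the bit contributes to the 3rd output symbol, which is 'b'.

Answer: 1 a

Derivation:
Bit 0: prefix='1' -> emit 'a', reset
Bit 1: prefix='0' (no match yet)
Bit 2: prefix='01' -> emit 'h', reset
Bit 3: prefix='1' -> emit 'a', reset
Bit 4: prefix='0' (no match yet)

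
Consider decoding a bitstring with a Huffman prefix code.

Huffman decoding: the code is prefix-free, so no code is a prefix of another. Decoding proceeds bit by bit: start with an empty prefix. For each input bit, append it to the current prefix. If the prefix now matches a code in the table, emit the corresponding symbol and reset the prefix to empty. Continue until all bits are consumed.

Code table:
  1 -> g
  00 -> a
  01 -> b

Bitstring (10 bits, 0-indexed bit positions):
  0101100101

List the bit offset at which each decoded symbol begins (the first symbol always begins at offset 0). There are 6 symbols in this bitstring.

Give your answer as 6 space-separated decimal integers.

Answer: 0 2 4 5 7 8

Derivation:
Bit 0: prefix='0' (no match yet)
Bit 1: prefix='01' -> emit 'b', reset
Bit 2: prefix='0' (no match yet)
Bit 3: prefix='01' -> emit 'b', reset
Bit 4: prefix='1' -> emit 'g', reset
Bit 5: prefix='0' (no match yet)
Bit 6: prefix='00' -> emit 'a', reset
Bit 7: prefix='1' -> emit 'g', reset
Bit 8: prefix='0' (no match yet)
Bit 9: prefix='01' -> emit 'b', reset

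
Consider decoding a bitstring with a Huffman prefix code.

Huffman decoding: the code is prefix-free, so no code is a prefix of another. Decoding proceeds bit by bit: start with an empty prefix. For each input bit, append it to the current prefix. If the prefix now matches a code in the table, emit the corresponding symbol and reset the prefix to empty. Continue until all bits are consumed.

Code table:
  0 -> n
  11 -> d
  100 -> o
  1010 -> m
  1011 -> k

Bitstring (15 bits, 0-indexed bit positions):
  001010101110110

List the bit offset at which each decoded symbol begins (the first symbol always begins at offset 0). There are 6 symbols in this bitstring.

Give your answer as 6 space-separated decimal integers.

Answer: 0 1 2 6 10 14

Derivation:
Bit 0: prefix='0' -> emit 'n', reset
Bit 1: prefix='0' -> emit 'n', reset
Bit 2: prefix='1' (no match yet)
Bit 3: prefix='10' (no match yet)
Bit 4: prefix='101' (no match yet)
Bit 5: prefix='1010' -> emit 'm', reset
Bit 6: prefix='1' (no match yet)
Bit 7: prefix='10' (no match yet)
Bit 8: prefix='101' (no match yet)
Bit 9: prefix='1011' -> emit 'k', reset
Bit 10: prefix='1' (no match yet)
Bit 11: prefix='10' (no match yet)
Bit 12: prefix='101' (no match yet)
Bit 13: prefix='1011' -> emit 'k', reset
Bit 14: prefix='0' -> emit 'n', reset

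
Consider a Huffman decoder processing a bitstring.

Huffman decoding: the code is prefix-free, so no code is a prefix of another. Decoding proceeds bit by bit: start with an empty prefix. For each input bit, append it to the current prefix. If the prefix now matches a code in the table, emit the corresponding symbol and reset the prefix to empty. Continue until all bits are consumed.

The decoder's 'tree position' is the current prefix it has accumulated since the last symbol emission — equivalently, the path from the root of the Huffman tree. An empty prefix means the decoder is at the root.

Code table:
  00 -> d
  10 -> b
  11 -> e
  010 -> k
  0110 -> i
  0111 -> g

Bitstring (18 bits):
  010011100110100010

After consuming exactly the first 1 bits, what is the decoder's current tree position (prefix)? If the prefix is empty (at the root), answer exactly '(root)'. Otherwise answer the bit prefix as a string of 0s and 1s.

Bit 0: prefix='0' (no match yet)

Answer: 0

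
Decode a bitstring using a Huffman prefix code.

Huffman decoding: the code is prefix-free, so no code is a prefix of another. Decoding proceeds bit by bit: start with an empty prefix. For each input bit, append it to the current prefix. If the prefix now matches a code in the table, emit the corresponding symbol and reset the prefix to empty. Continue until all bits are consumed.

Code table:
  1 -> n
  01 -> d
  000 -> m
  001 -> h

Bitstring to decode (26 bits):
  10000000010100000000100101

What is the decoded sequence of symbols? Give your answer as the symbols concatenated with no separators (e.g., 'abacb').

Answer: nmmhdmmhhd

Derivation:
Bit 0: prefix='1' -> emit 'n', reset
Bit 1: prefix='0' (no match yet)
Bit 2: prefix='00' (no match yet)
Bit 3: prefix='000' -> emit 'm', reset
Bit 4: prefix='0' (no match yet)
Bit 5: prefix='00' (no match yet)
Bit 6: prefix='000' -> emit 'm', reset
Bit 7: prefix='0' (no match yet)
Bit 8: prefix='00' (no match yet)
Bit 9: prefix='001' -> emit 'h', reset
Bit 10: prefix='0' (no match yet)
Bit 11: prefix='01' -> emit 'd', reset
Bit 12: prefix='0' (no match yet)
Bit 13: prefix='00' (no match yet)
Bit 14: prefix='000' -> emit 'm', reset
Bit 15: prefix='0' (no match yet)
Bit 16: prefix='00' (no match yet)
Bit 17: prefix='000' -> emit 'm', reset
Bit 18: prefix='0' (no match yet)
Bit 19: prefix='00' (no match yet)
Bit 20: prefix='001' -> emit 'h', reset
Bit 21: prefix='0' (no match yet)
Bit 22: prefix='00' (no match yet)
Bit 23: prefix='001' -> emit 'h', reset
Bit 24: prefix='0' (no match yet)
Bit 25: prefix='01' -> emit 'd', reset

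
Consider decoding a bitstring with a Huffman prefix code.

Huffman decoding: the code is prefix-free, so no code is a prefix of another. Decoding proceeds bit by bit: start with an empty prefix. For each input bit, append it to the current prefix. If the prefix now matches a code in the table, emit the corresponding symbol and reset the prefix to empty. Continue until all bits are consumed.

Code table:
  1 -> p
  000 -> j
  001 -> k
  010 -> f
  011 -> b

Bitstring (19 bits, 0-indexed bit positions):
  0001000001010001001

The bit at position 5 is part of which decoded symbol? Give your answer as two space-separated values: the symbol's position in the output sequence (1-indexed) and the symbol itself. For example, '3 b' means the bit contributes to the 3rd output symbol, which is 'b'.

Answer: 3 j

Derivation:
Bit 0: prefix='0' (no match yet)
Bit 1: prefix='00' (no match yet)
Bit 2: prefix='000' -> emit 'j', reset
Bit 3: prefix='1' -> emit 'p', reset
Bit 4: prefix='0' (no match yet)
Bit 5: prefix='00' (no match yet)
Bit 6: prefix='000' -> emit 'j', reset
Bit 7: prefix='0' (no match yet)
Bit 8: prefix='00' (no match yet)
Bit 9: prefix='001' -> emit 'k', reset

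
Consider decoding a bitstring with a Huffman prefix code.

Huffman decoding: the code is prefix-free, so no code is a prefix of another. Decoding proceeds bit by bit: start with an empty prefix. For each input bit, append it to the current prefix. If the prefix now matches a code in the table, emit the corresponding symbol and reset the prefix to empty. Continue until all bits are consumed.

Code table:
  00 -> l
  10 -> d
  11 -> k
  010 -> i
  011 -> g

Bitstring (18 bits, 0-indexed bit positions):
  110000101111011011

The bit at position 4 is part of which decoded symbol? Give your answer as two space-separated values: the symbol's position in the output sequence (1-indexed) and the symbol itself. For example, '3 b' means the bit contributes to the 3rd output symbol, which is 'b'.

Bit 0: prefix='1' (no match yet)
Bit 1: prefix='11' -> emit 'k', reset
Bit 2: prefix='0' (no match yet)
Bit 3: prefix='00' -> emit 'l', reset
Bit 4: prefix='0' (no match yet)
Bit 5: prefix='00' -> emit 'l', reset
Bit 6: prefix='1' (no match yet)
Bit 7: prefix='10' -> emit 'd', reset
Bit 8: prefix='1' (no match yet)

Answer: 3 l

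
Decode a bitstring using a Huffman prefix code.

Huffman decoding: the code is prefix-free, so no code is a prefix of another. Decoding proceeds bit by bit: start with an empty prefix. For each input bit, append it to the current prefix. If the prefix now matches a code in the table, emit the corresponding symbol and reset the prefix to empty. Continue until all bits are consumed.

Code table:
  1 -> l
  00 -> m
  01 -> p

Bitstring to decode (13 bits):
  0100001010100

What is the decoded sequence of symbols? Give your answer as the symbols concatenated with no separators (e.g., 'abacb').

Bit 0: prefix='0' (no match yet)
Bit 1: prefix='01' -> emit 'p', reset
Bit 2: prefix='0' (no match yet)
Bit 3: prefix='00' -> emit 'm', reset
Bit 4: prefix='0' (no match yet)
Bit 5: prefix='00' -> emit 'm', reset
Bit 6: prefix='1' -> emit 'l', reset
Bit 7: prefix='0' (no match yet)
Bit 8: prefix='01' -> emit 'p', reset
Bit 9: prefix='0' (no match yet)
Bit 10: prefix='01' -> emit 'p', reset
Bit 11: prefix='0' (no match yet)
Bit 12: prefix='00' -> emit 'm', reset

Answer: pmmlppm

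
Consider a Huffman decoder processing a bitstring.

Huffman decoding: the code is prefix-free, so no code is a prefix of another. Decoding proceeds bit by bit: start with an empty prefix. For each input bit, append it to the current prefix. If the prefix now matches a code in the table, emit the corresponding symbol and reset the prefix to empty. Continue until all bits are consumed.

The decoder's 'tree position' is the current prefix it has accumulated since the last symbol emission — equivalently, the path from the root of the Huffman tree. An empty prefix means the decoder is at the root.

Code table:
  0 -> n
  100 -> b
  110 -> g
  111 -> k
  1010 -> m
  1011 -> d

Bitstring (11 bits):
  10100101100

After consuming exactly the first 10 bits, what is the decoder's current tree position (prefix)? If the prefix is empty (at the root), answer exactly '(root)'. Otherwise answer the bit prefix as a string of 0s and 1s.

Answer: (root)

Derivation:
Bit 0: prefix='1' (no match yet)
Bit 1: prefix='10' (no match yet)
Bit 2: prefix='101' (no match yet)
Bit 3: prefix='1010' -> emit 'm', reset
Bit 4: prefix='0' -> emit 'n', reset
Bit 5: prefix='1' (no match yet)
Bit 6: prefix='10' (no match yet)
Bit 7: prefix='101' (no match yet)
Bit 8: prefix='1011' -> emit 'd', reset
Bit 9: prefix='0' -> emit 'n', reset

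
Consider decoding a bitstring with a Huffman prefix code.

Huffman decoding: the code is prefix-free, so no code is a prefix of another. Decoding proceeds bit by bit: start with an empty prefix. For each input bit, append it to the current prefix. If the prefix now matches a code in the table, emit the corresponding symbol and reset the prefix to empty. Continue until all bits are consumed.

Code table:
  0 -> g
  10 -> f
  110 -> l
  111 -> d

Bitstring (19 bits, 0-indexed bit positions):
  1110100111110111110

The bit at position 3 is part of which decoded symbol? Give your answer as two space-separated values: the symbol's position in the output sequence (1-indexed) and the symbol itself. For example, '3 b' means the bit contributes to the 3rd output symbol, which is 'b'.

Bit 0: prefix='1' (no match yet)
Bit 1: prefix='11' (no match yet)
Bit 2: prefix='111' -> emit 'd', reset
Bit 3: prefix='0' -> emit 'g', reset
Bit 4: prefix='1' (no match yet)
Bit 5: prefix='10' -> emit 'f', reset
Bit 6: prefix='0' -> emit 'g', reset
Bit 7: prefix='1' (no match yet)

Answer: 2 g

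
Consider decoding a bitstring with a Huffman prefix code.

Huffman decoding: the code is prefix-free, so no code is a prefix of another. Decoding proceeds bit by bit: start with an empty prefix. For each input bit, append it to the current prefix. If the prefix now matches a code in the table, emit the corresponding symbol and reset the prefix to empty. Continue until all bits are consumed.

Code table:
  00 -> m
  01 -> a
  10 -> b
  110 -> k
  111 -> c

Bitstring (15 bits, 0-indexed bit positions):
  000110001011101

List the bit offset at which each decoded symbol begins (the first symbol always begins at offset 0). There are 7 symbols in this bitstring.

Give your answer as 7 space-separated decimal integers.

Bit 0: prefix='0' (no match yet)
Bit 1: prefix='00' -> emit 'm', reset
Bit 2: prefix='0' (no match yet)
Bit 3: prefix='01' -> emit 'a', reset
Bit 4: prefix='1' (no match yet)
Bit 5: prefix='10' -> emit 'b', reset
Bit 6: prefix='0' (no match yet)
Bit 7: prefix='00' -> emit 'm', reset
Bit 8: prefix='1' (no match yet)
Bit 9: prefix='10' -> emit 'b', reset
Bit 10: prefix='1' (no match yet)
Bit 11: prefix='11' (no match yet)
Bit 12: prefix='111' -> emit 'c', reset
Bit 13: prefix='0' (no match yet)
Bit 14: prefix='01' -> emit 'a', reset

Answer: 0 2 4 6 8 10 13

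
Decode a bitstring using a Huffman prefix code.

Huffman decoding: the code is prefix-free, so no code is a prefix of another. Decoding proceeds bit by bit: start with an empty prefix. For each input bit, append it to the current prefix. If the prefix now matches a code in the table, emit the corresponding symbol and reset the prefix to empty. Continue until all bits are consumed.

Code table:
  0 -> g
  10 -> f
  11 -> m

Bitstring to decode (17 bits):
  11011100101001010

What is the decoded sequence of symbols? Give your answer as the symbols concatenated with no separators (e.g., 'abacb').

Answer: mgmfgffgff

Derivation:
Bit 0: prefix='1' (no match yet)
Bit 1: prefix='11' -> emit 'm', reset
Bit 2: prefix='0' -> emit 'g', reset
Bit 3: prefix='1' (no match yet)
Bit 4: prefix='11' -> emit 'm', reset
Bit 5: prefix='1' (no match yet)
Bit 6: prefix='10' -> emit 'f', reset
Bit 7: prefix='0' -> emit 'g', reset
Bit 8: prefix='1' (no match yet)
Bit 9: prefix='10' -> emit 'f', reset
Bit 10: prefix='1' (no match yet)
Bit 11: prefix='10' -> emit 'f', reset
Bit 12: prefix='0' -> emit 'g', reset
Bit 13: prefix='1' (no match yet)
Bit 14: prefix='10' -> emit 'f', reset
Bit 15: prefix='1' (no match yet)
Bit 16: prefix='10' -> emit 'f', reset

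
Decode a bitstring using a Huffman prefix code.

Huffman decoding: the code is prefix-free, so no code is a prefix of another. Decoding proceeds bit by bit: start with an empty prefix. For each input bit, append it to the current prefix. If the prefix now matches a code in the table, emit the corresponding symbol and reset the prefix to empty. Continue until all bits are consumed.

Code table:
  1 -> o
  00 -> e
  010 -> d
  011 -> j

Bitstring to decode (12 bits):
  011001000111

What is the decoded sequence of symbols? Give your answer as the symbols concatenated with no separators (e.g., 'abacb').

Answer: jeoejo

Derivation:
Bit 0: prefix='0' (no match yet)
Bit 1: prefix='01' (no match yet)
Bit 2: prefix='011' -> emit 'j', reset
Bit 3: prefix='0' (no match yet)
Bit 4: prefix='00' -> emit 'e', reset
Bit 5: prefix='1' -> emit 'o', reset
Bit 6: prefix='0' (no match yet)
Bit 7: prefix='00' -> emit 'e', reset
Bit 8: prefix='0' (no match yet)
Bit 9: prefix='01' (no match yet)
Bit 10: prefix='011' -> emit 'j', reset
Bit 11: prefix='1' -> emit 'o', reset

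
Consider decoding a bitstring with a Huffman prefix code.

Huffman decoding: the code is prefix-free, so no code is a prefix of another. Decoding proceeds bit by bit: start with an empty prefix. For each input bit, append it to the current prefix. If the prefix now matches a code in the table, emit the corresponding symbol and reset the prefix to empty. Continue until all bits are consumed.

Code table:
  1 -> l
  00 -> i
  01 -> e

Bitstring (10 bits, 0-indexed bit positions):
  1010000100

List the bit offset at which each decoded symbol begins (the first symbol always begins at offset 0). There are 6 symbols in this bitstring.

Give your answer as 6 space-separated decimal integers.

Answer: 0 1 3 5 7 8

Derivation:
Bit 0: prefix='1' -> emit 'l', reset
Bit 1: prefix='0' (no match yet)
Bit 2: prefix='01' -> emit 'e', reset
Bit 3: prefix='0' (no match yet)
Bit 4: prefix='00' -> emit 'i', reset
Bit 5: prefix='0' (no match yet)
Bit 6: prefix='00' -> emit 'i', reset
Bit 7: prefix='1' -> emit 'l', reset
Bit 8: prefix='0' (no match yet)
Bit 9: prefix='00' -> emit 'i', reset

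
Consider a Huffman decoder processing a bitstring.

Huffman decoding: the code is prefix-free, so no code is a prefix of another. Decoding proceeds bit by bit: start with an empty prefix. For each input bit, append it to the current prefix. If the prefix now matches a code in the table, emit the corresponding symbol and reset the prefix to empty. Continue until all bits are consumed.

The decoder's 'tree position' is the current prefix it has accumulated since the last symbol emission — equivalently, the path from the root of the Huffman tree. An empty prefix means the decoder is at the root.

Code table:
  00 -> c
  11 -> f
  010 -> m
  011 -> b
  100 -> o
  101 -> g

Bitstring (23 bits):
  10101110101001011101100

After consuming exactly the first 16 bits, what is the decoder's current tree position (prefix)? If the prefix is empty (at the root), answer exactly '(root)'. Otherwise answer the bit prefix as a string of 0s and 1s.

Bit 0: prefix='1' (no match yet)
Bit 1: prefix='10' (no match yet)
Bit 2: prefix='101' -> emit 'g', reset
Bit 3: prefix='0' (no match yet)
Bit 4: prefix='01' (no match yet)
Bit 5: prefix='011' -> emit 'b', reset
Bit 6: prefix='1' (no match yet)
Bit 7: prefix='10' (no match yet)
Bit 8: prefix='101' -> emit 'g', reset
Bit 9: prefix='0' (no match yet)
Bit 10: prefix='01' (no match yet)
Bit 11: prefix='010' -> emit 'm', reset
Bit 12: prefix='0' (no match yet)
Bit 13: prefix='01' (no match yet)
Bit 14: prefix='010' -> emit 'm', reset
Bit 15: prefix='1' (no match yet)

Answer: 1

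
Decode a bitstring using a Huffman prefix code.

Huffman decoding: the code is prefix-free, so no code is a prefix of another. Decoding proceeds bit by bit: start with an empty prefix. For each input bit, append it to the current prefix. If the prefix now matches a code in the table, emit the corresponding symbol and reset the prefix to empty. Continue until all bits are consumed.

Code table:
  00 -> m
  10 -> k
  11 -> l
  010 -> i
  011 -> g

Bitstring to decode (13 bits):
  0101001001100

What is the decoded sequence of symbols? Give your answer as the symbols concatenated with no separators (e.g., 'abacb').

Bit 0: prefix='0' (no match yet)
Bit 1: prefix='01' (no match yet)
Bit 2: prefix='010' -> emit 'i', reset
Bit 3: prefix='1' (no match yet)
Bit 4: prefix='10' -> emit 'k', reset
Bit 5: prefix='0' (no match yet)
Bit 6: prefix='01' (no match yet)
Bit 7: prefix='010' -> emit 'i', reset
Bit 8: prefix='0' (no match yet)
Bit 9: prefix='01' (no match yet)
Bit 10: prefix='011' -> emit 'g', reset
Bit 11: prefix='0' (no match yet)
Bit 12: prefix='00' -> emit 'm', reset

Answer: ikigm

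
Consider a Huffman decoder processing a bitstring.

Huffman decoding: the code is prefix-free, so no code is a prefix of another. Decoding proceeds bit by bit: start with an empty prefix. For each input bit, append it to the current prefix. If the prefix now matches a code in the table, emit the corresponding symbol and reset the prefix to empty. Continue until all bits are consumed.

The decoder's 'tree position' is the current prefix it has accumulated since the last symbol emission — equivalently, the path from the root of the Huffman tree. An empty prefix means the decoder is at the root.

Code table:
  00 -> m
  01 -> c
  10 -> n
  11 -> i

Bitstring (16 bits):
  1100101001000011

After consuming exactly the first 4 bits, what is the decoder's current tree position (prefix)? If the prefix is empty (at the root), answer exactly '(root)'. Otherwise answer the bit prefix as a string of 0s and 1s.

Answer: (root)

Derivation:
Bit 0: prefix='1' (no match yet)
Bit 1: prefix='11' -> emit 'i', reset
Bit 2: prefix='0' (no match yet)
Bit 3: prefix='00' -> emit 'm', reset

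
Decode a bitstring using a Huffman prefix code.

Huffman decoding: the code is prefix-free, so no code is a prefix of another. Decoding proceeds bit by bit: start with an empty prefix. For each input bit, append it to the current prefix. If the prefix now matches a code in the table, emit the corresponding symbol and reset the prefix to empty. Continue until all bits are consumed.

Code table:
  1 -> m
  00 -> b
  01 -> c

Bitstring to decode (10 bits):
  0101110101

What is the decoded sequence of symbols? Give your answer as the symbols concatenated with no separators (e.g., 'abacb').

Answer: ccmmcc

Derivation:
Bit 0: prefix='0' (no match yet)
Bit 1: prefix='01' -> emit 'c', reset
Bit 2: prefix='0' (no match yet)
Bit 3: prefix='01' -> emit 'c', reset
Bit 4: prefix='1' -> emit 'm', reset
Bit 5: prefix='1' -> emit 'm', reset
Bit 6: prefix='0' (no match yet)
Bit 7: prefix='01' -> emit 'c', reset
Bit 8: prefix='0' (no match yet)
Bit 9: prefix='01' -> emit 'c', reset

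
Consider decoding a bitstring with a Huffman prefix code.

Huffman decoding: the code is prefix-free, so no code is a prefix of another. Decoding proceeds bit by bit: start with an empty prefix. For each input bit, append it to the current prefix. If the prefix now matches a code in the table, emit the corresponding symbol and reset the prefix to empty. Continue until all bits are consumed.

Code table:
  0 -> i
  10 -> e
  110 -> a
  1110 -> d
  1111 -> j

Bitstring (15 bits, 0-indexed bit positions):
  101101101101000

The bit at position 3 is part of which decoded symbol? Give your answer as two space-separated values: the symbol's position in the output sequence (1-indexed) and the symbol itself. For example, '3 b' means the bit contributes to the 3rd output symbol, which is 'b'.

Bit 0: prefix='1' (no match yet)
Bit 1: prefix='10' -> emit 'e', reset
Bit 2: prefix='1' (no match yet)
Bit 3: prefix='11' (no match yet)
Bit 4: prefix='110' -> emit 'a', reset
Bit 5: prefix='1' (no match yet)
Bit 6: prefix='11' (no match yet)
Bit 7: prefix='110' -> emit 'a', reset

Answer: 2 a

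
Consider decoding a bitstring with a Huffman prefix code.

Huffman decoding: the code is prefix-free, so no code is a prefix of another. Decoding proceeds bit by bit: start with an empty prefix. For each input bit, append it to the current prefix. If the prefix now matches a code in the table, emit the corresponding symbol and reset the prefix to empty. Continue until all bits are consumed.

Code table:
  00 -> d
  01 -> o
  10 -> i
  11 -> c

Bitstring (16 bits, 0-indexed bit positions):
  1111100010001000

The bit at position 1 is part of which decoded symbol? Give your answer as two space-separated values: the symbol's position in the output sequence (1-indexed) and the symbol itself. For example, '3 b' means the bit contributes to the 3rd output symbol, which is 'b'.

Bit 0: prefix='1' (no match yet)
Bit 1: prefix='11' -> emit 'c', reset
Bit 2: prefix='1' (no match yet)
Bit 3: prefix='11' -> emit 'c', reset
Bit 4: prefix='1' (no match yet)
Bit 5: prefix='10' -> emit 'i', reset

Answer: 1 c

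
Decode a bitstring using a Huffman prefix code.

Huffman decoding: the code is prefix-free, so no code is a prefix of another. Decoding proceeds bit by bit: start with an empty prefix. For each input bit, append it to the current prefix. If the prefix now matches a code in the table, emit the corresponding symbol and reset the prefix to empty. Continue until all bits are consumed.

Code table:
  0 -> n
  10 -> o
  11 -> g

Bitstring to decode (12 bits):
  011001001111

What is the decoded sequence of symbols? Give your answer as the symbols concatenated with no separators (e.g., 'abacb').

Bit 0: prefix='0' -> emit 'n', reset
Bit 1: prefix='1' (no match yet)
Bit 2: prefix='11' -> emit 'g', reset
Bit 3: prefix='0' -> emit 'n', reset
Bit 4: prefix='0' -> emit 'n', reset
Bit 5: prefix='1' (no match yet)
Bit 6: prefix='10' -> emit 'o', reset
Bit 7: prefix='0' -> emit 'n', reset
Bit 8: prefix='1' (no match yet)
Bit 9: prefix='11' -> emit 'g', reset
Bit 10: prefix='1' (no match yet)
Bit 11: prefix='11' -> emit 'g', reset

Answer: ngnnongg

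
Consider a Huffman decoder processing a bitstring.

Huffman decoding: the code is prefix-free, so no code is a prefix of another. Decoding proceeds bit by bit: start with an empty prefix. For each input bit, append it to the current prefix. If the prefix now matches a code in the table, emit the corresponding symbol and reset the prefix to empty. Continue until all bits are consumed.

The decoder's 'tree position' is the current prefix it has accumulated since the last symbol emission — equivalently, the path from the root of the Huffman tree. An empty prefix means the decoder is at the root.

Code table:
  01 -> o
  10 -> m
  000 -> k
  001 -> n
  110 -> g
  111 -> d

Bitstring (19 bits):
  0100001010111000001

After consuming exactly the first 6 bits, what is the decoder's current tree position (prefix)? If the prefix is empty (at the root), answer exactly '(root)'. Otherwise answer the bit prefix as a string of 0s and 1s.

Bit 0: prefix='0' (no match yet)
Bit 1: prefix='01' -> emit 'o', reset
Bit 2: prefix='0' (no match yet)
Bit 3: prefix='00' (no match yet)
Bit 4: prefix='000' -> emit 'k', reset
Bit 5: prefix='0' (no match yet)

Answer: 0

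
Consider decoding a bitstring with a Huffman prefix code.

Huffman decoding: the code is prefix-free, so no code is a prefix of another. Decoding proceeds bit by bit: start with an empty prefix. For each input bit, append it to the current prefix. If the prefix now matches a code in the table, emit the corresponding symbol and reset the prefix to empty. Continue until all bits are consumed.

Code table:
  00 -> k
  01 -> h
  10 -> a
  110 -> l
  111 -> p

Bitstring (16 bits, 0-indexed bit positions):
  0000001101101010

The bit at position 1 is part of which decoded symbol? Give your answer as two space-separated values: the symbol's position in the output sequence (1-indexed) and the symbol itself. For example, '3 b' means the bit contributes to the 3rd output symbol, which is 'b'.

Bit 0: prefix='0' (no match yet)
Bit 1: prefix='00' -> emit 'k', reset
Bit 2: prefix='0' (no match yet)
Bit 3: prefix='00' -> emit 'k', reset
Bit 4: prefix='0' (no match yet)
Bit 5: prefix='00' -> emit 'k', reset

Answer: 1 k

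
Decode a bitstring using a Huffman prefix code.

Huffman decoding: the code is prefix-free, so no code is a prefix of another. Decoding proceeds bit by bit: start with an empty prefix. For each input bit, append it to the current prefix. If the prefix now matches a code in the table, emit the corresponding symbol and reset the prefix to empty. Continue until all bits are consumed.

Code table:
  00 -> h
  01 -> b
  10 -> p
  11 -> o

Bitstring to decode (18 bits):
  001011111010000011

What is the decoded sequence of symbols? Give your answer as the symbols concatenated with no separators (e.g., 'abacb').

Bit 0: prefix='0' (no match yet)
Bit 1: prefix='00' -> emit 'h', reset
Bit 2: prefix='1' (no match yet)
Bit 3: prefix='10' -> emit 'p', reset
Bit 4: prefix='1' (no match yet)
Bit 5: prefix='11' -> emit 'o', reset
Bit 6: prefix='1' (no match yet)
Bit 7: prefix='11' -> emit 'o', reset
Bit 8: prefix='1' (no match yet)
Bit 9: prefix='10' -> emit 'p', reset
Bit 10: prefix='1' (no match yet)
Bit 11: prefix='10' -> emit 'p', reset
Bit 12: prefix='0' (no match yet)
Bit 13: prefix='00' -> emit 'h', reset
Bit 14: prefix='0' (no match yet)
Bit 15: prefix='00' -> emit 'h', reset
Bit 16: prefix='1' (no match yet)
Bit 17: prefix='11' -> emit 'o', reset

Answer: hpoopphho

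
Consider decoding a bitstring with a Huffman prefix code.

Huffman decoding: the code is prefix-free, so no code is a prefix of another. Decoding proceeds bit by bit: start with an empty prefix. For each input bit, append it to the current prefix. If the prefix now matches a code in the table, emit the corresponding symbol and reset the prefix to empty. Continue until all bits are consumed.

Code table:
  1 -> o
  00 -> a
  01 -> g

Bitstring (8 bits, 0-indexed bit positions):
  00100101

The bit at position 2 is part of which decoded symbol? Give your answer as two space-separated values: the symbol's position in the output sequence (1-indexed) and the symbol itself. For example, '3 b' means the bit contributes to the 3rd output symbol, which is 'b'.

Answer: 2 o

Derivation:
Bit 0: prefix='0' (no match yet)
Bit 1: prefix='00' -> emit 'a', reset
Bit 2: prefix='1' -> emit 'o', reset
Bit 3: prefix='0' (no match yet)
Bit 4: prefix='00' -> emit 'a', reset
Bit 5: prefix='1' -> emit 'o', reset
Bit 6: prefix='0' (no match yet)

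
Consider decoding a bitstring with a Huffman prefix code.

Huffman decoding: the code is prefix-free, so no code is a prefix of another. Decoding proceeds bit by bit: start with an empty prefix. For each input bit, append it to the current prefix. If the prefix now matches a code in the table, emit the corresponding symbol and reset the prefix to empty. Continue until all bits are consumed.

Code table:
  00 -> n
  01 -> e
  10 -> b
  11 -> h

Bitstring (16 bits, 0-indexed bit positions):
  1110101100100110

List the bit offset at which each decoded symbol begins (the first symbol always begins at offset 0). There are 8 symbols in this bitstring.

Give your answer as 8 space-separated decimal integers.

Answer: 0 2 4 6 8 10 12 14

Derivation:
Bit 0: prefix='1' (no match yet)
Bit 1: prefix='11' -> emit 'h', reset
Bit 2: prefix='1' (no match yet)
Bit 3: prefix='10' -> emit 'b', reset
Bit 4: prefix='1' (no match yet)
Bit 5: prefix='10' -> emit 'b', reset
Bit 6: prefix='1' (no match yet)
Bit 7: prefix='11' -> emit 'h', reset
Bit 8: prefix='0' (no match yet)
Bit 9: prefix='00' -> emit 'n', reset
Bit 10: prefix='1' (no match yet)
Bit 11: prefix='10' -> emit 'b', reset
Bit 12: prefix='0' (no match yet)
Bit 13: prefix='01' -> emit 'e', reset
Bit 14: prefix='1' (no match yet)
Bit 15: prefix='10' -> emit 'b', reset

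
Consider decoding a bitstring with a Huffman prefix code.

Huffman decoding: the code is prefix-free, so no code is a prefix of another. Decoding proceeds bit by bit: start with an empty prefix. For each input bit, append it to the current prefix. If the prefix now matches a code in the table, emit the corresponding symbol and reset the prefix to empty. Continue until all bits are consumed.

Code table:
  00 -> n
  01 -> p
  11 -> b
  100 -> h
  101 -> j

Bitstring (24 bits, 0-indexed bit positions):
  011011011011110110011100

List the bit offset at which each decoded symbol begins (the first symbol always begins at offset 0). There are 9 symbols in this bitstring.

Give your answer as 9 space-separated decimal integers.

Bit 0: prefix='0' (no match yet)
Bit 1: prefix='01' -> emit 'p', reset
Bit 2: prefix='1' (no match yet)
Bit 3: prefix='10' (no match yet)
Bit 4: prefix='101' -> emit 'j', reset
Bit 5: prefix='1' (no match yet)
Bit 6: prefix='10' (no match yet)
Bit 7: prefix='101' -> emit 'j', reset
Bit 8: prefix='1' (no match yet)
Bit 9: prefix='10' (no match yet)
Bit 10: prefix='101' -> emit 'j', reset
Bit 11: prefix='1' (no match yet)
Bit 12: prefix='11' -> emit 'b', reset
Bit 13: prefix='1' (no match yet)
Bit 14: prefix='10' (no match yet)
Bit 15: prefix='101' -> emit 'j', reset
Bit 16: prefix='1' (no match yet)
Bit 17: prefix='10' (no match yet)
Bit 18: prefix='100' -> emit 'h', reset
Bit 19: prefix='1' (no match yet)
Bit 20: prefix='11' -> emit 'b', reset
Bit 21: prefix='1' (no match yet)
Bit 22: prefix='10' (no match yet)
Bit 23: prefix='100' -> emit 'h', reset

Answer: 0 2 5 8 11 13 16 19 21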